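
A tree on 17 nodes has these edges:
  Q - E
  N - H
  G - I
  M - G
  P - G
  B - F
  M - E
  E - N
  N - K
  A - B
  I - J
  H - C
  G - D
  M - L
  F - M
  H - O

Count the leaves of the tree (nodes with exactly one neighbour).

9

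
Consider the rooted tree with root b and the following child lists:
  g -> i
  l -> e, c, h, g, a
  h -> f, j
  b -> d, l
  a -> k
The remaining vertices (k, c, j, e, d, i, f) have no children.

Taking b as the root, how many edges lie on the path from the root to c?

2

Climbing from c to the root: c–l–b. That's 2 steps.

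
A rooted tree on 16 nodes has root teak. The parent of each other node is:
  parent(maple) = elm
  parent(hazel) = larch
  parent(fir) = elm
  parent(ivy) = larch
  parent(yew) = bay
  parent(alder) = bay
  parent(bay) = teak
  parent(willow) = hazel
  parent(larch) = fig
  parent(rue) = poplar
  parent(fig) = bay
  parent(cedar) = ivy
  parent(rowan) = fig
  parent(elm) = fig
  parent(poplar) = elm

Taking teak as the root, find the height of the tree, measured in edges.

A deepest node is willow, reached by teak-bay-fig-larch-hazel-willow.
That path has 5 edges, so the height is 5.

5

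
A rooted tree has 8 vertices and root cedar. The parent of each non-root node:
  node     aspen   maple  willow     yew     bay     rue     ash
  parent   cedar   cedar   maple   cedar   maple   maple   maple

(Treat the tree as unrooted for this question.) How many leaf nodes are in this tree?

6

Exactly 6 nodes have a single neighbour: ash, aspen, bay, rue, willow, yew.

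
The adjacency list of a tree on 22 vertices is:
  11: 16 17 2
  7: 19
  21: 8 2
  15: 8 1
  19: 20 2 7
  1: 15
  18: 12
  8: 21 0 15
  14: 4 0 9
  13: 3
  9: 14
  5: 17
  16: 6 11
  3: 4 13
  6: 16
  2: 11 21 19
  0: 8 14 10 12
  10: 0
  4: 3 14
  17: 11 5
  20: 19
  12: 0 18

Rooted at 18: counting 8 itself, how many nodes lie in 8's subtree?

Descendants of 8 (including itself): 8, 21, 15, 2, 1, 11, 19, 16, 17, 7, 20, 6, 5. That's 13.

13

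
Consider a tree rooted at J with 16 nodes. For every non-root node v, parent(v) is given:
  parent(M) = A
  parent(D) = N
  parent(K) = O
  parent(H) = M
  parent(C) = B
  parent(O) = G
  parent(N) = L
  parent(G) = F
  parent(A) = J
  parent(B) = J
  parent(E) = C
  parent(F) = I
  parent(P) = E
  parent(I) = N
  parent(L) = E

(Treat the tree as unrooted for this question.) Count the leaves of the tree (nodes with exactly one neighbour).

Degree-1 nodes: D, H, K, P — 4 of them.

4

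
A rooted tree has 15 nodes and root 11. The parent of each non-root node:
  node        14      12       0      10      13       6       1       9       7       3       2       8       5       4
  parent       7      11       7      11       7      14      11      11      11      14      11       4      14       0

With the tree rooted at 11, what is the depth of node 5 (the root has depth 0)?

3

Path from 11 to 5: 11–7–14–5, which has 3 edges.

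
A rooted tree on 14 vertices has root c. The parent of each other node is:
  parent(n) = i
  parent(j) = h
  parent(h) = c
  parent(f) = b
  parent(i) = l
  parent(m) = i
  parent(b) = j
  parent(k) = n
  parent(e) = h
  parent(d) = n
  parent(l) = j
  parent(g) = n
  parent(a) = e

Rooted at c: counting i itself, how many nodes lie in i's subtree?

i's subtree: {i, m, n, d, g, k}, size 6.

6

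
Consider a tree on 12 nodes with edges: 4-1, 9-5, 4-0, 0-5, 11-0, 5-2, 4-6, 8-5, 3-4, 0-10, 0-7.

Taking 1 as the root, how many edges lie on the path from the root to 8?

4

Climbing from 8 to the root: 8–5–0–4–1. That's 4 steps.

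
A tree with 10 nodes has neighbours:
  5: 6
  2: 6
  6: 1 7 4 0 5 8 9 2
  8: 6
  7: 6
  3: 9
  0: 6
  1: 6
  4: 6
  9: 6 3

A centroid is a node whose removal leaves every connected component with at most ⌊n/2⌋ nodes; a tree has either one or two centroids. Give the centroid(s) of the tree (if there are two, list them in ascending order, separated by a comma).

6

If 6 is removed the pieces have sizes 2, 1, 1, 1, 1, 1, 1, 1, all ≤ ⌊10/2⌋ = 5.
No neighbour of 6 does as well, so 6 is the unique centroid.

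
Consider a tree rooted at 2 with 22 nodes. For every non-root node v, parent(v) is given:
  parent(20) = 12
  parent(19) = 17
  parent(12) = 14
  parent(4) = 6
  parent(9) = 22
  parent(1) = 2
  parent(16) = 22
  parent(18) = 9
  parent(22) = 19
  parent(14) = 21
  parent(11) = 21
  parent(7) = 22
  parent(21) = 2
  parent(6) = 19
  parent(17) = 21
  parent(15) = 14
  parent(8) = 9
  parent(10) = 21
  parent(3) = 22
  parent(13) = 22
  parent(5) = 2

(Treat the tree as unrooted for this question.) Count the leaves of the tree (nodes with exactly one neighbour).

13

Exactly 13 nodes have a single neighbour: 1, 3, 4, 5, 7, 8, 10, 11, 13, 15, 16, 18, 20.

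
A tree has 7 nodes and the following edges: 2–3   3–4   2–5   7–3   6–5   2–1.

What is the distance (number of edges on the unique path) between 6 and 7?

4

Walking from 6: 6 – 5 – 2 – 3 – 7. Length 4.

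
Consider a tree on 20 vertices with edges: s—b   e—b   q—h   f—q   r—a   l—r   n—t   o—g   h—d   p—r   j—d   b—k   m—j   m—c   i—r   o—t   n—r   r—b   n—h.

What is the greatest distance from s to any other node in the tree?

A farthest node from s is c.
The path s – b – r – n – h – d – j – m – c has 8 edges.

8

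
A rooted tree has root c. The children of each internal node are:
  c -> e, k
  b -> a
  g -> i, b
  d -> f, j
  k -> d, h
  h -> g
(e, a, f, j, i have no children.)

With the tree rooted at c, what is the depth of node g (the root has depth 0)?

c–k–h–g — 3 edges.

3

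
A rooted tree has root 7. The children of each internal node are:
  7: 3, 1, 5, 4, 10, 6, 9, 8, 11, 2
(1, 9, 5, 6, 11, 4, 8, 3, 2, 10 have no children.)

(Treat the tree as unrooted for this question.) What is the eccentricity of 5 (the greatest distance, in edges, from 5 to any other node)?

Distances from 5 peak at 2, attained at 11 (8, 6, 10, 3, 4, 9, 1, 2 also at distance 2).
5 – 7 – 11

2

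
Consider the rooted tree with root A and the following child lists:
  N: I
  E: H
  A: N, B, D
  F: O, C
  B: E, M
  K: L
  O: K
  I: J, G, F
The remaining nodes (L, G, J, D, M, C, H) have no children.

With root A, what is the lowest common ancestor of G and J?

G's ancestor chain is G, I, N, A and J's is J, I, N, A; they first meet at I.

I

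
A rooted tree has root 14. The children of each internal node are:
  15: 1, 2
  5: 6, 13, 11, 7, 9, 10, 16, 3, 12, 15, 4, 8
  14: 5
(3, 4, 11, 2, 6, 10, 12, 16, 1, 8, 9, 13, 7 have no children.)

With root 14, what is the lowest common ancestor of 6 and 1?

5

6's ancestor chain is 6, 5, 14 and 1's is 1, 15, 5, 14; they first meet at 5.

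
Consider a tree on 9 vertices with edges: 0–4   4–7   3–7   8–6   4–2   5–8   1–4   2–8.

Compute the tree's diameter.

A longest path is 5 - 8 - 2 - 4 - 7 - 3, with 5 edges.

5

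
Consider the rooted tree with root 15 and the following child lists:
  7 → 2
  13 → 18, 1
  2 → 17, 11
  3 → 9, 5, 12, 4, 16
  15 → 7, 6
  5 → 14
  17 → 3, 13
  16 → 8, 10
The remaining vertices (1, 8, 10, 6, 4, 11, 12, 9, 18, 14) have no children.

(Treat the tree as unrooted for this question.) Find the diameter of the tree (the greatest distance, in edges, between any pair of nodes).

7

A longest path is 6-15-7-2-17-3-5-14, with 7 edges.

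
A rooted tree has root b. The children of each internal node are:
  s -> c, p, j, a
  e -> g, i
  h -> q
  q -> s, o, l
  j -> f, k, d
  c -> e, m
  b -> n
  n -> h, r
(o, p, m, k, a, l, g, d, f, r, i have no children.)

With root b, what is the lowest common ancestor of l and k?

q

Ancestors of l (toward the root): l, q, h, n, b.
Ancestors of k: k, j, s, q, h, n, b.
The deepest node appearing in both lists is q.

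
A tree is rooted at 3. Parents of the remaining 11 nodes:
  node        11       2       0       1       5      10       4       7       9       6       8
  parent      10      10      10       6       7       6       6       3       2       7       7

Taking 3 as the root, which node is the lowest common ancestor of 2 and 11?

Ancestors of 2 (toward the root): 2, 10, 6, 7, 3.
Ancestors of 11: 11, 10, 6, 7, 3.
The deepest node appearing in both lists is 10.

10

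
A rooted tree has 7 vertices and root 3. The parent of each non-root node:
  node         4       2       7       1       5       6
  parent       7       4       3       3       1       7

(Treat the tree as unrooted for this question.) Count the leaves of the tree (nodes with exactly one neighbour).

3

Exactly 3 nodes have a single neighbour: 2, 5, 6.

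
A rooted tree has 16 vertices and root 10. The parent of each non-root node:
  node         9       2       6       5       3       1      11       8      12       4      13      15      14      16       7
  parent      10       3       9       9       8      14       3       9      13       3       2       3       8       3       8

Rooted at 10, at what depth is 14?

Path from 10 to 14: 10–9–8–14, which has 3 edges.

3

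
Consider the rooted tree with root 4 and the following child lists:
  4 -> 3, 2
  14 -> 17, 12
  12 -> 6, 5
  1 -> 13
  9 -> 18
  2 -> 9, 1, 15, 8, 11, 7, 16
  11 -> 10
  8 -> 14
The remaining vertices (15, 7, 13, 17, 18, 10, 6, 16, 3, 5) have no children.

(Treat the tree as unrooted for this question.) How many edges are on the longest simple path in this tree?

BFS from 6 reaches 13 last, at distance 6; BFS from 13 confirms no node is farther.
Path: 6-12-14-8-2-1-13.

6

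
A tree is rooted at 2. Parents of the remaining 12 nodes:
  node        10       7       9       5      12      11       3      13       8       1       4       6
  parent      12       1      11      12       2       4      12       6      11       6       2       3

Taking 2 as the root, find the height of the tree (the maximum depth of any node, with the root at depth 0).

7 sits deepest: 2 → 12 → 3 → 6 → 1 → 7 — 5 edges from the root.

5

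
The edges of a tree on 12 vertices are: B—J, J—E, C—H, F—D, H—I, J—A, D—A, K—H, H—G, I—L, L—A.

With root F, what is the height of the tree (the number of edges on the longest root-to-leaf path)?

6

The longest root-to-leaf path is F–D–A–L–I–H–G (6 edges).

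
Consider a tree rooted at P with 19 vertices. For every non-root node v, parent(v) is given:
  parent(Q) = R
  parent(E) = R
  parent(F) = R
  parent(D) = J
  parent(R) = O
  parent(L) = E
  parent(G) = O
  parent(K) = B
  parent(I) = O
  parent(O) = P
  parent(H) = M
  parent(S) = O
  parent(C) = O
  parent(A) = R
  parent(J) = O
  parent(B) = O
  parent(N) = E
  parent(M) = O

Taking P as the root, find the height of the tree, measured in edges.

N sits deepest: P-O-R-E-N — 4 edges from the root.

4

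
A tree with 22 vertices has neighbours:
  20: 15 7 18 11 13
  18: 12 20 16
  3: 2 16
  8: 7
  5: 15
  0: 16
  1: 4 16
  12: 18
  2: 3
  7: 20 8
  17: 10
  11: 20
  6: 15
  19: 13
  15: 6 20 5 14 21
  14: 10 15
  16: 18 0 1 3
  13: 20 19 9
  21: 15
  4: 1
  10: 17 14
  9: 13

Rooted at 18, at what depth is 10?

4

Path from 18 to 10: 18 → 20 → 15 → 14 → 10, which has 4 edges.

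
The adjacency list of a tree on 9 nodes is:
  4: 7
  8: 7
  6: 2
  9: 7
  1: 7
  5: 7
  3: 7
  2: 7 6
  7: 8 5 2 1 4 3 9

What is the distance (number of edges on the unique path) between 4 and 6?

Walking from 4: 4 – 7 – 2 – 6. Length 3.

3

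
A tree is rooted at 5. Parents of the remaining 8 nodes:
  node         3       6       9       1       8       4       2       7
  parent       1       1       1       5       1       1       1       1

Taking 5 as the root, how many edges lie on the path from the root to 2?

2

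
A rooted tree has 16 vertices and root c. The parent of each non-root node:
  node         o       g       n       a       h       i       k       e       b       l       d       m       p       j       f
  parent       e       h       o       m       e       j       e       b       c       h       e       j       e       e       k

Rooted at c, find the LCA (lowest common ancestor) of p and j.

e

p's ancestor chain is p, e, b, c and j's is j, e, b, c; they first meet at e.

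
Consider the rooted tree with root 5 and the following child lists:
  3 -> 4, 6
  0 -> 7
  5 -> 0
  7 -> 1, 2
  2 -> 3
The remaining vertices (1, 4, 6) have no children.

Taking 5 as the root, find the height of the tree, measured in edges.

5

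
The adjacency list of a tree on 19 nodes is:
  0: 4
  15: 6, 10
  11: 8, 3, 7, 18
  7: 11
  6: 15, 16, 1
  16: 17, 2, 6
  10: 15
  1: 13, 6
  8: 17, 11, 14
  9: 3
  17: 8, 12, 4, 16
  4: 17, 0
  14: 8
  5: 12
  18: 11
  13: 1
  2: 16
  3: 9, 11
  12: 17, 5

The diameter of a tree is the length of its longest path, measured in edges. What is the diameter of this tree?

Starting from 10, a farthest node is 9 at distance 8.
One longest path: 10-15-6-16-17-8-11-3-9.
So the diameter is 8.

8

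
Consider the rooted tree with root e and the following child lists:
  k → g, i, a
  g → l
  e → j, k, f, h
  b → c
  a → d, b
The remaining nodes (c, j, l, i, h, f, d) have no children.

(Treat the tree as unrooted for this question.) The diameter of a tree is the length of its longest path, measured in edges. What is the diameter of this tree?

A longest path is c - b - a - k - e - j, with 5 edges.

5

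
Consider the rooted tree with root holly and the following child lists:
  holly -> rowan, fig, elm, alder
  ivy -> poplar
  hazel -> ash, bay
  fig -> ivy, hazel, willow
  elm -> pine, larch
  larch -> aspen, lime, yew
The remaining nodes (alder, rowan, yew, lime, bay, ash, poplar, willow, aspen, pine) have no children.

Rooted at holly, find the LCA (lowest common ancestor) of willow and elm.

holly

willow's ancestor chain is willow, fig, holly and elm's is elm, holly; they first meet at holly.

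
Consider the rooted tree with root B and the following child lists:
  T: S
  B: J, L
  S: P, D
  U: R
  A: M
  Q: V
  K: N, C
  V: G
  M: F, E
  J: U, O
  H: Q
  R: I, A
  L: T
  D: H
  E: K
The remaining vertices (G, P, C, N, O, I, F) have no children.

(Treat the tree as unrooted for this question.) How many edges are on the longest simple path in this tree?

16

A longest path is G - V - Q - H - D - S - T - L - B - J - U - R - A - M - E - K - C, with 16 edges.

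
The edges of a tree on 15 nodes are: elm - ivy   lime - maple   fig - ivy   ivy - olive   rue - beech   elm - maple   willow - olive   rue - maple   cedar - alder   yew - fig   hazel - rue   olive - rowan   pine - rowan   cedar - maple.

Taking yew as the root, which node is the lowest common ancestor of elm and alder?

elm

elm's ancestor chain is elm, ivy, fig, yew and alder's is alder, cedar, maple, elm, ivy, fig, yew; they first meet at elm.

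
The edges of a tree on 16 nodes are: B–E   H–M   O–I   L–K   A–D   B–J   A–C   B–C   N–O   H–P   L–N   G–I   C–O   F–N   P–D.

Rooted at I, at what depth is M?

7

Climbing from M to the root: M – H – P – D – A – C – O – I. That's 7 steps.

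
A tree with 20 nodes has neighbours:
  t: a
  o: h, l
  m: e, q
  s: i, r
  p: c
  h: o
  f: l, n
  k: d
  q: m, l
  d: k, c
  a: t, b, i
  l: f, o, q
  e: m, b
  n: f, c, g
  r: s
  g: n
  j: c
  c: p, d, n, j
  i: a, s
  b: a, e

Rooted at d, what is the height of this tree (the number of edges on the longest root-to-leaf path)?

r sits deepest: d–c–n–f–l–q–m–e–b–a–i–s–r — 12 edges from the root.

12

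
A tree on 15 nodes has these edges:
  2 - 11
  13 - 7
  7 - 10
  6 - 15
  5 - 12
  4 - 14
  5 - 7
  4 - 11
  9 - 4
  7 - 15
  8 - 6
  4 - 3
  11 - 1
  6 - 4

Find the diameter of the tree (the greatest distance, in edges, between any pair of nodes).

7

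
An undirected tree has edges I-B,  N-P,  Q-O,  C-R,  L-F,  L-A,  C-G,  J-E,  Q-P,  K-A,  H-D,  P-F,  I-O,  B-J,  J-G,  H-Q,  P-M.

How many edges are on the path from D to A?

6

D–H–Q–P–F–L–A: 6 edges.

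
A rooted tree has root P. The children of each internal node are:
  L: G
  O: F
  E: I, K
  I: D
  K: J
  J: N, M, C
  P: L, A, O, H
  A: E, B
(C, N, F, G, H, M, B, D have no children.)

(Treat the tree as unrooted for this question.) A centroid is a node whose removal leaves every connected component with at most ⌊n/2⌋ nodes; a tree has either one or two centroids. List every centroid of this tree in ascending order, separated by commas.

A, E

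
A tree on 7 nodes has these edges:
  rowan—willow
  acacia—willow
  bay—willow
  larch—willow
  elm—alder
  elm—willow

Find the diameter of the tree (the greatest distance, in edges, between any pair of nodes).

3

A longest path is alder–elm–willow–rowan, with 3 edges.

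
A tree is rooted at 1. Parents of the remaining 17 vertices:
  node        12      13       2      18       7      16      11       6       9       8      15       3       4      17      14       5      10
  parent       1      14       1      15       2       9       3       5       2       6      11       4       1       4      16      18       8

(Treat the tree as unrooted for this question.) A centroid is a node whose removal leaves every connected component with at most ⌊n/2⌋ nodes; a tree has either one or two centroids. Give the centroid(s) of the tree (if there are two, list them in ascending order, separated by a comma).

4

Removing 4 splits the tree into components of sizes 8, 8, 1; the largest is 8 ≤ ⌊18/2⌋ = 9.
Every other node leaves some component of size > 9, so the centroid is unique.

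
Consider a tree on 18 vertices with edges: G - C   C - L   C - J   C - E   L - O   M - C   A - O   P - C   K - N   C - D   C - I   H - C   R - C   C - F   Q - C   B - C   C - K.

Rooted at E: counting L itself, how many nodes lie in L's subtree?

The subtree rooted at L contains: L, O, A — 3 nodes.

3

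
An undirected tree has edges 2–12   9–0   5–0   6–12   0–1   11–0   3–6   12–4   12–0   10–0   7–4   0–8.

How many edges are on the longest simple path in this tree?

BFS from 7 reaches 5 last, at distance 4; BFS from 5 confirms no node is farther.
Path: 7 – 4 – 12 – 0 – 5.

4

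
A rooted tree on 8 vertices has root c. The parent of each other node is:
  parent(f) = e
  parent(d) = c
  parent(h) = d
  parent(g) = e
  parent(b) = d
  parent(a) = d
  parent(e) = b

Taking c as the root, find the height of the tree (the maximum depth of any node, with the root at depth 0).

4

The longest root-to-leaf path is c → d → b → e → g (4 edges).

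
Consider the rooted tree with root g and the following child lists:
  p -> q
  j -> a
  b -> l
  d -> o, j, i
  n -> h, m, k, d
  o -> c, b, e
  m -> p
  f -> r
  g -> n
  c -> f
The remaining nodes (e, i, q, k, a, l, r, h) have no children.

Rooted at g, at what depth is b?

Path from g to b: g–n–d–o–b, which has 4 edges.

4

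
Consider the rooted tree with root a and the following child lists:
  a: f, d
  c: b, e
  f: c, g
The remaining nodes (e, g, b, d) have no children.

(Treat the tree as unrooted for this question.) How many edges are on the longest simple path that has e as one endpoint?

4

The node farthest from e is d, via e – c – f – a – d — 4 edges.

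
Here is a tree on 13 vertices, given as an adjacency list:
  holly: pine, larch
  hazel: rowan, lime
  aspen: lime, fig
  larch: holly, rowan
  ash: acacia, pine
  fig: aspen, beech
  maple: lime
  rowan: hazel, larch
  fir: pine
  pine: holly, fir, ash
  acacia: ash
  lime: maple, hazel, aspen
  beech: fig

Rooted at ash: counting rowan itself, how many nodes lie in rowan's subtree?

rowan's subtree: {rowan, hazel, lime, aspen, maple, fig, beech}, size 7.

7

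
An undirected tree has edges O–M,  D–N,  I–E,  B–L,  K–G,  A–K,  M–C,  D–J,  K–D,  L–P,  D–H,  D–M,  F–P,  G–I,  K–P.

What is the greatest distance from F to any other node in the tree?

5

The node farthest from F is O (E, C also at distance 5), via F – P – K – D – M – O — 5 edges.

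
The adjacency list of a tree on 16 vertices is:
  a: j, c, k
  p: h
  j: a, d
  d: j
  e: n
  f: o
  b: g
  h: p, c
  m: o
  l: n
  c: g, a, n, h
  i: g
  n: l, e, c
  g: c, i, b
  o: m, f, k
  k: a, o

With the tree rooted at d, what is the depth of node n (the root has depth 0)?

4

Path from d to n: d – j – a – c – n, which has 4 edges.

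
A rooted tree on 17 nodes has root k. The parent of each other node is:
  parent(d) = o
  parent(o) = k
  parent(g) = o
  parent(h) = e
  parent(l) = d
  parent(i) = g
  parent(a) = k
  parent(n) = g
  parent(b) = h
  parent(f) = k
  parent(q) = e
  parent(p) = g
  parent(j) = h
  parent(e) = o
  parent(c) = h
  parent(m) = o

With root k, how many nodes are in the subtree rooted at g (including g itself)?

4

The subtree rooted at g contains: g, i, n, p — 4 nodes.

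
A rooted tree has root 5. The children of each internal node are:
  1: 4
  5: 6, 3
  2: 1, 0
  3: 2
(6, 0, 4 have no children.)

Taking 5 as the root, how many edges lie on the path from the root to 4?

5–3–2–1–4 — 4 edges.

4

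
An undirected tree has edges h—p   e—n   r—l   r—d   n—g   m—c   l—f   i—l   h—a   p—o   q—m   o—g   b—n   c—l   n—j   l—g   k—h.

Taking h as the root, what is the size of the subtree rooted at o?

The subtree rooted at o contains: o, g, l, n, c, r, f, i, b, e, j, m, d, q — 14 nodes.

14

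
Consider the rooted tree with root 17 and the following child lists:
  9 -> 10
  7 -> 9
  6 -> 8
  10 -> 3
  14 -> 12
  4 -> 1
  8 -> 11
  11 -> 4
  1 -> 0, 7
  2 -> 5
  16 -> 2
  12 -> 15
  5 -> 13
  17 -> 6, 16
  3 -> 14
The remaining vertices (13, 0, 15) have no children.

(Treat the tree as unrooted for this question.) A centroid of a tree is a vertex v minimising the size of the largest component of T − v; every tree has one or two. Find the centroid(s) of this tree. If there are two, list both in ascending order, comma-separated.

If 4 is removed the pieces have sizes 9, 8, all ≤ ⌊18/2⌋ = 9.
1 is adjacent to 4 and is also a centroid (the largest component after removing it is likewise 9).

1, 4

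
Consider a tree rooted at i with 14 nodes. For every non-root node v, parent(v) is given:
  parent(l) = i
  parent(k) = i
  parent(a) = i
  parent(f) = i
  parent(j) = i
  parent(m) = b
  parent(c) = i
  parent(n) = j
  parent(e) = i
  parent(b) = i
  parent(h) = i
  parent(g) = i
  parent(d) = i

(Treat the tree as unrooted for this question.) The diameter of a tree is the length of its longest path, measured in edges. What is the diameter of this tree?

4

Starting from n, a farthest node is m at distance 4.
One longest path: n-j-i-b-m.
So the diameter is 4.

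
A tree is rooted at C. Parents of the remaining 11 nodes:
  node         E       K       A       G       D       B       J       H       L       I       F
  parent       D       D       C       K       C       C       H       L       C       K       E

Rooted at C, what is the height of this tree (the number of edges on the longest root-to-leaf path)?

3

A deepest node is J, reached by C – L – H – J.
That path has 3 edges, so the height is 3.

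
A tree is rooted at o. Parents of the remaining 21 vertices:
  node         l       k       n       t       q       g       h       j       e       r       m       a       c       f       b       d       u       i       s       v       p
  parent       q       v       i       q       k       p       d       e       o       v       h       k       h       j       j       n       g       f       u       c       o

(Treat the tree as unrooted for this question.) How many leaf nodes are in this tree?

7

Degree-1 nodes: a, b, l, m, r, s, t — 7 of them.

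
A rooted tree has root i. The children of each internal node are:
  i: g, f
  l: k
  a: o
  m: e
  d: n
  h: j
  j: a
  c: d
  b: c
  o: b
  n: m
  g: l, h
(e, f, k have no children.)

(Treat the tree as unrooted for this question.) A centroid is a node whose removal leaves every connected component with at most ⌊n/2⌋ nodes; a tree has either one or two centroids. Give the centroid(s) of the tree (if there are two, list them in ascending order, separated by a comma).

Removing a splits the tree into components of sizes 7, 7; the largest is 7 ≤ ⌊15/2⌋ = 7.
No neighbour of a does as well, so a is the unique centroid.

a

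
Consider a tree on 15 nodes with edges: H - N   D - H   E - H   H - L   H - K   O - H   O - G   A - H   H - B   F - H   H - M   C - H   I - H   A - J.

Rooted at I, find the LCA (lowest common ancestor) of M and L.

M's ancestor chain is M, H, I and L's is L, H, I; they first meet at H.

H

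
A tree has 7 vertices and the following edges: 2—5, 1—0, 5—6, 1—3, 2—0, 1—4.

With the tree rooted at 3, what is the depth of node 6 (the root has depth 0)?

Path from 3 to 6: 3–1–0–2–5–6, which has 5 edges.

5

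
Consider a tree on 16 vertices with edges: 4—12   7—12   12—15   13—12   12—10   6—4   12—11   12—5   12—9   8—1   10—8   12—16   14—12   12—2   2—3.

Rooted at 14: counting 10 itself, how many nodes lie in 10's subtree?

3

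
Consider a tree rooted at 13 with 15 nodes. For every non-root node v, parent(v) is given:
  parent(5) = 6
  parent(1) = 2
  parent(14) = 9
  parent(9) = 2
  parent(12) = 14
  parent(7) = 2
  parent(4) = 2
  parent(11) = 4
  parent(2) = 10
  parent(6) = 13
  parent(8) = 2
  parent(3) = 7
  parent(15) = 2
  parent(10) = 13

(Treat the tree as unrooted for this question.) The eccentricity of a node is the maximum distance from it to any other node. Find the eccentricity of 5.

The node farthest from 5 is 12, via 5-6-13-10-2-9-14-12 — 7 edges.

7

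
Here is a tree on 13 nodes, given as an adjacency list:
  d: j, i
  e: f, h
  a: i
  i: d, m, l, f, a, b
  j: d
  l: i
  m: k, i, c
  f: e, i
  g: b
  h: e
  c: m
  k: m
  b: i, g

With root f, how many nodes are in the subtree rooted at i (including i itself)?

The subtree rooted at i contains: i, b, m, a, l, d, g, c, k, j — 10 nodes.

10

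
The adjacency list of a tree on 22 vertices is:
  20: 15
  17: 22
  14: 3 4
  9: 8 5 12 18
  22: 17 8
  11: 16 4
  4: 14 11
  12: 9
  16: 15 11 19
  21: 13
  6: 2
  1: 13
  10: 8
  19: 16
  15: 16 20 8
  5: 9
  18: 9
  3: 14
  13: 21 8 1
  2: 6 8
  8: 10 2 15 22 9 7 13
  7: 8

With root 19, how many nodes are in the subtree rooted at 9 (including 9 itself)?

4

Descendants of 9 (including itself): 9, 5, 18, 12. That's 4.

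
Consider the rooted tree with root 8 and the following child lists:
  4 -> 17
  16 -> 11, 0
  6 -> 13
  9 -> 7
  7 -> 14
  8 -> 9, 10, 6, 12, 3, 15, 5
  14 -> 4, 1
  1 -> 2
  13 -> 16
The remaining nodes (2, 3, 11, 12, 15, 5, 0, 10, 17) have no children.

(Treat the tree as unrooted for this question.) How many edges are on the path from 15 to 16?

The path is 15–8–6–13–16, which has 4 edges.

4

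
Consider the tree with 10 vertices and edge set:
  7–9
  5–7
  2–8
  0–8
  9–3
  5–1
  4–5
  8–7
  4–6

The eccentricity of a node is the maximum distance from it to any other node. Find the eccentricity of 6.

Distances from 6 peak at 5, attained at 0 (2, 3 also at distance 5).
6–4–5–7–8–0

5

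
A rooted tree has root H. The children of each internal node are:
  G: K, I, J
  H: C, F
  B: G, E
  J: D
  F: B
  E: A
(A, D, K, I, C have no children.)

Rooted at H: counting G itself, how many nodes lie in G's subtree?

Descendants of G (including itself): G, J, I, K, D. That's 5.

5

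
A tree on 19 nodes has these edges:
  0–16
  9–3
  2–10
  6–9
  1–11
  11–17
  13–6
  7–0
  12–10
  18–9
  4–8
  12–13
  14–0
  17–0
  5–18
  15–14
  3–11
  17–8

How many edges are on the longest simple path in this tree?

A longest path is 2–10–12–13–6–9–3–11–17–0–14–15, with 11 edges.

11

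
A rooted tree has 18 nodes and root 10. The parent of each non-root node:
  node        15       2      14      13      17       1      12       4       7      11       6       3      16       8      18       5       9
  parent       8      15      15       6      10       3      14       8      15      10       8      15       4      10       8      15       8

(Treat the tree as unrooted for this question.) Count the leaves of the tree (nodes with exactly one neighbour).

11

Degree-1 nodes: 1, 2, 5, 7, 9, 11, 12, 13, 16, 17, 18 — 11 of them.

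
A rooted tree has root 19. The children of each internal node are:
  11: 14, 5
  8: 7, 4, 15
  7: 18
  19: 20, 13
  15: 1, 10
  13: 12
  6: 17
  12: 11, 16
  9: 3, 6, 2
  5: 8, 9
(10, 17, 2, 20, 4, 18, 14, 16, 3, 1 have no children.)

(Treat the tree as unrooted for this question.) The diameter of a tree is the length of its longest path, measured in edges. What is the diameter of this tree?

8

Starting from 20, a farthest node is 1 at distance 8.
One longest path: 20 – 19 – 13 – 12 – 11 – 5 – 8 – 15 – 1.
So the diameter is 8.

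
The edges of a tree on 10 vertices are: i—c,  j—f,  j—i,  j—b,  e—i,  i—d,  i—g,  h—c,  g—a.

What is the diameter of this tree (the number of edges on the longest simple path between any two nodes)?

4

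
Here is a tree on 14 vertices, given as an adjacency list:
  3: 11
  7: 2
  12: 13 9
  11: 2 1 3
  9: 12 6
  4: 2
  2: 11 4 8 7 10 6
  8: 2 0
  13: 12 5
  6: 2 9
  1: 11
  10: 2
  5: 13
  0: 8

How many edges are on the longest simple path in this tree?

7

Starting from 5, a farthest node is 1 at distance 7.
One longest path: 5-13-12-9-6-2-11-1.
So the diameter is 7.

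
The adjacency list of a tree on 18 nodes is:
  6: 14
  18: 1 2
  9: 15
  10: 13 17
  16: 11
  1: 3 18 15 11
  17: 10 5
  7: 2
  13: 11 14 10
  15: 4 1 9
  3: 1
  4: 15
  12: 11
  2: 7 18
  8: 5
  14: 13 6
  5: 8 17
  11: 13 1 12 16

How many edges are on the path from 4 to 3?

4–15–1–3: 3 edges.

3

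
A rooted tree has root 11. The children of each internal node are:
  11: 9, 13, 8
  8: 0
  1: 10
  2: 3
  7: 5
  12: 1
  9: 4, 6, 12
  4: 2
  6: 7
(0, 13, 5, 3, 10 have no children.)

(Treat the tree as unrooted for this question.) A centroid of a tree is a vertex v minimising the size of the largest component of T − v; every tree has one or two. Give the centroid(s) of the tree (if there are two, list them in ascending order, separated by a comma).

If 9 is removed the pieces have sizes 4, 3, 3, 3, all ≤ ⌊14/2⌋ = 7.
Every other node leaves some component of size > 7, so the centroid is unique.

9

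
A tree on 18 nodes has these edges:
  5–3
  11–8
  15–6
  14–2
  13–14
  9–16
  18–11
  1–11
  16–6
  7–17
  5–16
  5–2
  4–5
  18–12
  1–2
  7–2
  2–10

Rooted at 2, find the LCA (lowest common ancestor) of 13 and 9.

Path 13→root: 13 14 2; path 9→root: 9 16 5 2.
First common node: 2.

2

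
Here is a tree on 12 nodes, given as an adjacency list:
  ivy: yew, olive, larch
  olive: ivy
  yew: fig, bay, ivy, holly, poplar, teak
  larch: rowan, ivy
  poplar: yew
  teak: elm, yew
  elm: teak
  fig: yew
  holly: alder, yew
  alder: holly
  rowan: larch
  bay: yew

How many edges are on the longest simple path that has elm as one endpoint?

5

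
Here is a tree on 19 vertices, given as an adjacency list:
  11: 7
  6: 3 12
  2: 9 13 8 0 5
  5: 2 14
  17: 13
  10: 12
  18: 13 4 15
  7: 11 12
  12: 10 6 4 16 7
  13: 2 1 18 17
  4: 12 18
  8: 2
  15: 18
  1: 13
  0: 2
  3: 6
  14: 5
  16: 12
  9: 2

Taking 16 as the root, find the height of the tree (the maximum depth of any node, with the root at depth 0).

7

A deepest node is 14, reached by 16–12–4–18–13–2–5–14.
That path has 7 edges, so the height is 7.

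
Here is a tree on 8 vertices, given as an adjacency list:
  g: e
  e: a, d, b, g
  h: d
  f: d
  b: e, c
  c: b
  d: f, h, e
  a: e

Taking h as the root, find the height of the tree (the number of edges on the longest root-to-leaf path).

A deepest node is c, reached by h–d–e–b–c.
That path has 4 edges, so the height is 4.

4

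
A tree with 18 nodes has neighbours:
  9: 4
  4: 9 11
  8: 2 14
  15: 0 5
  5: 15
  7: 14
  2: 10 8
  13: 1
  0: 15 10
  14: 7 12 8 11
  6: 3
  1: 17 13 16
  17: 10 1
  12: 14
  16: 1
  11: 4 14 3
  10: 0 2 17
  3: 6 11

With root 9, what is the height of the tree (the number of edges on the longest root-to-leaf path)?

5 sits deepest: 9–4–11–14–8–2–10–0–15–5 — 9 edges from the root.

9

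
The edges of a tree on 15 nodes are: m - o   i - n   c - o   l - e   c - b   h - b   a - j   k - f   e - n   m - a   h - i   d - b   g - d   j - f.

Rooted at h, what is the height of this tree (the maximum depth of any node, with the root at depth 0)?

The longest root-to-leaf path is h – b – c – o – m – a – j – f – k (8 edges).

8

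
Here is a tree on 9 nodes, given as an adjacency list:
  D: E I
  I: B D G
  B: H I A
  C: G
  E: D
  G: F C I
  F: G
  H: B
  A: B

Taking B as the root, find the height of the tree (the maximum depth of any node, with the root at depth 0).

3

A deepest node is C, reached by B → I → G → C.
That path has 3 edges, so the height is 3.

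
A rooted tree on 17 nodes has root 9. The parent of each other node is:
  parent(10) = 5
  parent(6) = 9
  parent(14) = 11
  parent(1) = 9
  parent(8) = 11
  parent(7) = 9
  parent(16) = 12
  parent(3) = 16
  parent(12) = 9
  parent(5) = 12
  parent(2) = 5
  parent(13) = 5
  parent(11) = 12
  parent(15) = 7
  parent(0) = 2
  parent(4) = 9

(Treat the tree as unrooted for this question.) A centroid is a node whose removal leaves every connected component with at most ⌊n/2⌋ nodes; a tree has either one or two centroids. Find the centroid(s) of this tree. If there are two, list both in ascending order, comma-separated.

12

Removing 12 splits the tree into components of sizes 6, 5, 3, 2; the largest is 6 ≤ ⌊17/2⌋ = 8.
No neighbour of 12 does as well, so 12 is the unique centroid.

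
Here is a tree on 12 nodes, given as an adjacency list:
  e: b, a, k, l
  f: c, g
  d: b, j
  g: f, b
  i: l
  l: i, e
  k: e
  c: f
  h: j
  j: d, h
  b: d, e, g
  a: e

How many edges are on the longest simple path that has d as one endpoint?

4

Distances from d peak at 4, attained at c (i also at distance 4).
d – b – g – f – c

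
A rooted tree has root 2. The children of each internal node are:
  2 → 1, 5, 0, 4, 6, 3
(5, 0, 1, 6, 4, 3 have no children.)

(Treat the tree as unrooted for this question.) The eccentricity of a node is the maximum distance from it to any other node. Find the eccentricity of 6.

2

The node farthest from 6 is 1 (0, 4, 3, 5 also at distance 2), via 6–2–1 — 2 edges.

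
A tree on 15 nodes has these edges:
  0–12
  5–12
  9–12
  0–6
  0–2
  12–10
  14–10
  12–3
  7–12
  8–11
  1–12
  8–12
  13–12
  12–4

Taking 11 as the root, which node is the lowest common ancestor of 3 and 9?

12

3's ancestor chain is 3, 12, 8, 11 and 9's is 9, 12, 8, 11; they first meet at 12.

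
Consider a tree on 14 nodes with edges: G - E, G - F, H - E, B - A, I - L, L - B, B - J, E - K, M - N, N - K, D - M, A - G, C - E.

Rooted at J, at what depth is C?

Climbing from C to the root: C – E – G – A – B – J. That's 5 steps.

5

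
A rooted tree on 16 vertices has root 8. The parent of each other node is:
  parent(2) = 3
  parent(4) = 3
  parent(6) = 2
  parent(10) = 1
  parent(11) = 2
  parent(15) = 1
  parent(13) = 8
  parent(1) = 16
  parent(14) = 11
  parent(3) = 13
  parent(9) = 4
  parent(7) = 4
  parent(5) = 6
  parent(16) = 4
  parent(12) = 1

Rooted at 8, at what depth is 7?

Path from 8 to 7: 8 – 13 – 3 – 4 – 7, which has 4 edges.

4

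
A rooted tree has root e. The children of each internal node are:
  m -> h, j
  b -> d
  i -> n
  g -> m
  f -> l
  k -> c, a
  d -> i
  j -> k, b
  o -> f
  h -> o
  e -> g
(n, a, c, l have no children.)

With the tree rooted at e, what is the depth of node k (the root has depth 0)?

4

Climbing from k to the root: k–j–m–g–e. That's 4 steps.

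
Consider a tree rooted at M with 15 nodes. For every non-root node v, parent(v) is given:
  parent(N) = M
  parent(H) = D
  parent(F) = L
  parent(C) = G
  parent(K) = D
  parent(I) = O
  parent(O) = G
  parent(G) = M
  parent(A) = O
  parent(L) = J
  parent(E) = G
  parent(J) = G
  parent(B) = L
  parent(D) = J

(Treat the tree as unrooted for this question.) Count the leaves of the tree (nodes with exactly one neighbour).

9

Exactly 9 nodes have a single neighbour: A, B, C, E, F, H, I, K, N.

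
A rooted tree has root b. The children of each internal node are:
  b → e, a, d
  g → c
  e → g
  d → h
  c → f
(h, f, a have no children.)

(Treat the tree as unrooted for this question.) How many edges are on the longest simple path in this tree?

Starting from h, a farthest node is f at distance 6.
One longest path: h – d – b – e – g – c – f.
So the diameter is 6.

6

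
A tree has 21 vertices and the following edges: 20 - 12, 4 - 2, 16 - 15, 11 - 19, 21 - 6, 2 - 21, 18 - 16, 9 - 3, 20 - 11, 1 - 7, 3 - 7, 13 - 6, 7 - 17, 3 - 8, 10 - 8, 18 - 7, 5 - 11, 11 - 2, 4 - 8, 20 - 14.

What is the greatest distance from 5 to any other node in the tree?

9

Distances from 5 peak at 9, attained at 15.
5-11-2-4-8-3-7-18-16-15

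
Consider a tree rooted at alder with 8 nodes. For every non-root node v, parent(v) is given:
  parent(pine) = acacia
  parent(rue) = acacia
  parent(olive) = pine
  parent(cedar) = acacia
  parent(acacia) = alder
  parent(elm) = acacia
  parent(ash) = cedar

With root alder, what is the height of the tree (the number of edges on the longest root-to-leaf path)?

A deepest node is olive, reached by alder–acacia–pine–olive.
That path has 3 edges, so the height is 3.

3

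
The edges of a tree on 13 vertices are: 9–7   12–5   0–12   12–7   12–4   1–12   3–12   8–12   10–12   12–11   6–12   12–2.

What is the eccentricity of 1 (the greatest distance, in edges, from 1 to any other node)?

A farthest node from 1 is 9.
The path 1 – 12 – 7 – 9 has 3 edges.

3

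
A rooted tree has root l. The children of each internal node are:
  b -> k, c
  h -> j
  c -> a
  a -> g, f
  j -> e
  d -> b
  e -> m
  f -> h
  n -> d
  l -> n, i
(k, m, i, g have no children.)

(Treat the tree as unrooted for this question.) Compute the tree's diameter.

11

Starting from m, a farthest node is i at distance 11.
One longest path: m-e-j-h-f-a-c-b-d-n-l-i.
So the diameter is 11.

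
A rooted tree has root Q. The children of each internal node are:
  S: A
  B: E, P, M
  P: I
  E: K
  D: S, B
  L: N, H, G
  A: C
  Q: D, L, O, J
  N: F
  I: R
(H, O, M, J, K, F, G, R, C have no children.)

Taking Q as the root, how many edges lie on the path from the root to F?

3

Path from Q to F: Q–L–N–F, which has 3 edges.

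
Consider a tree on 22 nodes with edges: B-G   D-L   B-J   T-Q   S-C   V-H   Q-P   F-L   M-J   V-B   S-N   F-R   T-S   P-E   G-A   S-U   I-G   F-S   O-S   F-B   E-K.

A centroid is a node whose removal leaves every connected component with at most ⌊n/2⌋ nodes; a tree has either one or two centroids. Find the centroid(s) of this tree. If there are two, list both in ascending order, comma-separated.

F

If F is removed the pieces have sizes 10, 8, 2, 1, all ≤ ⌊22/2⌋ = 11.
No neighbour of F does as well, so F is the unique centroid.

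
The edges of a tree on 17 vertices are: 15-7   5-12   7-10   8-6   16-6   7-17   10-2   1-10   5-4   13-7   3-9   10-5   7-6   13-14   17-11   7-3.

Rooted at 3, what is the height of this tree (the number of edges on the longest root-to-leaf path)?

4

12 sits deepest: 3 – 7 – 10 – 5 – 12 — 4 edges from the root.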